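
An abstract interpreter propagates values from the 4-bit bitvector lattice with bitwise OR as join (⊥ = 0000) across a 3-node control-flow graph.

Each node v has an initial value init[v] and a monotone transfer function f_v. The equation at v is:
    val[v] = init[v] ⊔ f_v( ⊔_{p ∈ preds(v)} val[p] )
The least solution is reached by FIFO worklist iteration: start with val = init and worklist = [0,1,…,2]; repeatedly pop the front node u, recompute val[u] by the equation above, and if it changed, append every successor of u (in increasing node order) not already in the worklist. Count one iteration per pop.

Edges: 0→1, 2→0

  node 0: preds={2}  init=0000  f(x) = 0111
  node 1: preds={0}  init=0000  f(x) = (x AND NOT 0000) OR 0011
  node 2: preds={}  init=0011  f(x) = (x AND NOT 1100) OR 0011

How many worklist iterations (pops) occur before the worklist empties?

3

Iteration log — 3 steps:
  step 1. node 0  ⊔preds=0011  new=0111  old=0000  +wl: 
  step 2. node 1  ⊔preds=0111  new=0111  old=0000  +wl: 
  step 3. node 2  ⊔preds=0000  new=0011  stable

Least fixpoint reached:
  node 0: 0111
  node 1: 0111
  node 2: 0011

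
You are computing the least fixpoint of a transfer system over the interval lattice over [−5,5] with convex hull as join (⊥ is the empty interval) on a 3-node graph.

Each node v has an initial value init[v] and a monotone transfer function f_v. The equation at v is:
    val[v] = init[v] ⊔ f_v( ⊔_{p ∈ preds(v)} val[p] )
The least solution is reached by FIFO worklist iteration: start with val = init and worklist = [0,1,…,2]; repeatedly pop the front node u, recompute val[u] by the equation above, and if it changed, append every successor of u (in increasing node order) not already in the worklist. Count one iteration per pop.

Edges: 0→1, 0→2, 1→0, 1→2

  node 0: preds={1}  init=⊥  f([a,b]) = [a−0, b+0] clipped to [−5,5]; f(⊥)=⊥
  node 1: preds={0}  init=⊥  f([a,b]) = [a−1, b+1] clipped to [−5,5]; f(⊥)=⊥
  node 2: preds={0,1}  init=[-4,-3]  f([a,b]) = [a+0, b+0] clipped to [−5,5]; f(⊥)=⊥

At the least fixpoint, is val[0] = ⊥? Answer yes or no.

Worklist (3 pops):
  #1 pop 0: in=⊥ → ⊥ (no change)
  #2 pop 1: in=⊥ → ⊥ (no change)
  #3 pop 2: in=⊥ → [-4,-3] (no change)

Fixpoint:
  val[0] = ⊥
  val[1] = ⊥
  val[2] = [-4,-3]

yes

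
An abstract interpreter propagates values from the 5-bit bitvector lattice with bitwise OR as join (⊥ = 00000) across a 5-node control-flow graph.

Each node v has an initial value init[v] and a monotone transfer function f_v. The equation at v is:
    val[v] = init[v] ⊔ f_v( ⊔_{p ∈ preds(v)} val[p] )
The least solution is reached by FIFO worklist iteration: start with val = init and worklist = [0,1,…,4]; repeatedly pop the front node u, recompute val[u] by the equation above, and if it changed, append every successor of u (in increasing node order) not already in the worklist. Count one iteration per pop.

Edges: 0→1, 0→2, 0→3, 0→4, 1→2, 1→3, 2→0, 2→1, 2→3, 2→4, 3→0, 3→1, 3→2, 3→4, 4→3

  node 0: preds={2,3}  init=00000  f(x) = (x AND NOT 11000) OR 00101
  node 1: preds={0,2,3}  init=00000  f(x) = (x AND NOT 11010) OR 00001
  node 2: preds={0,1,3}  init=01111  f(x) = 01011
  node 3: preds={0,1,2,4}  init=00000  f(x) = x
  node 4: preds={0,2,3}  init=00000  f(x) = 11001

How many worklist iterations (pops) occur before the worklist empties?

Trace (13 dequeues):
  [1] u=0 | in 01111 | out 00111 | prev 00000 | push {}
  [2] u=1 | in 01111 | out 00101 | prev 00000 | push {}
  [3] u=2 | in 00111 | out 01111 | ==
  [4] u=3 | in 01111 | out 01111 | prev 00000 | push {0,1,2}
  [5] u=4 | in 01111 | out 11001 | prev 00000 | push {3}
  [6] u=0 | in 01111 | out 00111 | ==
  [7] u=1 | in 01111 | out 00101 | ==
  [8] u=2 | in 01111 | out 01111 | ==
  [9] u=3 | in 11111 | out 11111 | prev 01111 | push {0,1,2,4}
  [10] u=0 | in 11111 | out 00111 | ==
  [11] u=1 | in 11111 | out 00101 | ==
  [12] u=2 | in 11111 | out 01111 | ==
  [13] u=4 | in 11111 | out 11001 | ==

Converged values:
  [0] 00111
  [1] 00101
  [2] 01111
  [3] 11111
  [4] 11001

13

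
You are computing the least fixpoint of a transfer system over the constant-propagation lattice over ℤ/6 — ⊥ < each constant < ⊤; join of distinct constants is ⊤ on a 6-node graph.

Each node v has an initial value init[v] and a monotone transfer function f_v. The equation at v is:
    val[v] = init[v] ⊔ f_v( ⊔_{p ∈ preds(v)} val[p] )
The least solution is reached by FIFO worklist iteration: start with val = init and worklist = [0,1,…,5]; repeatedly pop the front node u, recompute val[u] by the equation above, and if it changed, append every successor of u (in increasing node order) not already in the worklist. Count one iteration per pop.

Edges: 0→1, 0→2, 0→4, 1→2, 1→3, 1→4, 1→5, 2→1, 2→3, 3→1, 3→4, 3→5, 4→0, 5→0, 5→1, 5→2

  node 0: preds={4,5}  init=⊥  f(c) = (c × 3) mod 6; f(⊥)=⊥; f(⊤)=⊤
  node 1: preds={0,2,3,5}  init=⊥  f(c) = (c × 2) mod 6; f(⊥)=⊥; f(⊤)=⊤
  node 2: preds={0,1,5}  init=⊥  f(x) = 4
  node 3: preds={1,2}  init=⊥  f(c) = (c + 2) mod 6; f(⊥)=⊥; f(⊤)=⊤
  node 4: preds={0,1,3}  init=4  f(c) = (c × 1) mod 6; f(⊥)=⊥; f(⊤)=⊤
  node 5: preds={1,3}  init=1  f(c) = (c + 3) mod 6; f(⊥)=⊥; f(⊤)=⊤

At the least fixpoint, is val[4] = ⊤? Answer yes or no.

Iteration log — 9 steps:
  step 1. node 0  ⊔preds=⊤  new=⊤  old=⊥  +wl: 
  step 2. node 1  ⊔preds=⊤  new=⊤  old=⊥  +wl: 
  step 3. node 2  ⊔preds=⊤  new=4  old=⊥  +wl: 1
  step 4. node 3  ⊔preds=⊤  new=⊤  old=⊥  +wl: 
  step 5. node 4  ⊔preds=⊤  new=⊤  old=4  +wl: 0
  step 6. node 5  ⊔preds=⊤  new=⊤  old=1  +wl: 2
  step 7. node 1  ⊔preds=⊤  new=⊤  stable
  step 8. node 0  ⊔preds=⊤  new=⊤  stable
  step 9. node 2  ⊔preds=⊤  new=4  stable

Least fixpoint reached:
  node 0: ⊤
  node 1: ⊤
  node 2: 4
  node 3: ⊤
  node 4: ⊤
  node 5: ⊤

yes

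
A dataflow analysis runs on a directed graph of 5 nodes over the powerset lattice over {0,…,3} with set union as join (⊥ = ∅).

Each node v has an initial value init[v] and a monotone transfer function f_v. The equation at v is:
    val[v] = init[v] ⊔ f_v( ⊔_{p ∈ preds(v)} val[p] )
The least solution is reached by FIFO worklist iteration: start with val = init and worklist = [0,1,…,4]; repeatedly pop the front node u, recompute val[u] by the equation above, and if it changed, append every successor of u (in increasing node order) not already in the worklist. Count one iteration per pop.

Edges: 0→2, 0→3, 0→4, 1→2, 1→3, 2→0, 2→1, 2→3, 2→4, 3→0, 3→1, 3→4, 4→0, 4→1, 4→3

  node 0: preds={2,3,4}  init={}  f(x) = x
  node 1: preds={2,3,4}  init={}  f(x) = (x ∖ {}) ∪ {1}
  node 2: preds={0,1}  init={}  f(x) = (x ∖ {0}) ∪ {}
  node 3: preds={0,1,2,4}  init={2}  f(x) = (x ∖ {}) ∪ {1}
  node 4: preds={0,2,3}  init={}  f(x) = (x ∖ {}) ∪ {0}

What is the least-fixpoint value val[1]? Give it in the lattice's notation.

Worklist (12 pops):
  #1 pop 0: in={2} → {2} (was {}); enqueue []
  #2 pop 1: in={2} → {1,2} (was {}); enqueue []
  #3 pop 2: in={1,2} → {1,2} (was {}); enqueue [0,1]
  #4 pop 3: in={1,2} → {1,2} (was {2}); enqueue []
  #5 pop 4: in={1,2} → {0,1,2} (was {}); enqueue [3]
  #6 pop 0: in={0,1,2} → {0,1,2} (was {2}); enqueue [2,4]
  #7 pop 1: in={0,1,2} → {0,1,2} (was {1,2}); enqueue []
  #8 pop 3: in={0,1,2} → {0,1,2} (was {1,2}); enqueue [0,1]
  #9 pop 2: in={0,1,2} → {1,2} (no change)
  #10 pop 4: in={0,1,2} → {0,1,2} (no change)
  #11 pop 0: in={0,1,2} → {0,1,2} (no change)
  #12 pop 1: in={0,1,2} → {0,1,2} (no change)

Fixpoint:
  val[0] = {0,1,2}
  val[1] = {0,1,2}
  val[2] = {1,2}
  val[3] = {0,1,2}
  val[4] = {0,1,2}

{0,1,2}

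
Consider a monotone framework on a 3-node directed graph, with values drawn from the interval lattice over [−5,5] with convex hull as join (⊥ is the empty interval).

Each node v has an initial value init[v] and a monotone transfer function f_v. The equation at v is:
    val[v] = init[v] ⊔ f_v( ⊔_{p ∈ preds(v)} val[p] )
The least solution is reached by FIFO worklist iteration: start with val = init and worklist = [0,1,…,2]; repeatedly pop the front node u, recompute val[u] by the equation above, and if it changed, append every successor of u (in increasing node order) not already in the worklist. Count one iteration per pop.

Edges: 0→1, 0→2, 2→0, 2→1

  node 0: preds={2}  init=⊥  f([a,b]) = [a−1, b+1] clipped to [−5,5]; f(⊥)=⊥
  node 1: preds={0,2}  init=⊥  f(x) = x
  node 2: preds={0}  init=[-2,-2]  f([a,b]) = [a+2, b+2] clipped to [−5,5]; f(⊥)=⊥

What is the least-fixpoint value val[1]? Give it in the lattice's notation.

[-3,5]

Worklist (11 pops):
  #1 pop 0: in=[-2,-2] → [-3,-1] (was ⊥); enqueue []
  #2 pop 1: in=[-3,-1] → [-3,-1] (was ⊥); enqueue []
  #3 pop 2: in=[-3,-1] → [-2,1] (was [-2,-2]); enqueue [0,1]
  #4 pop 0: in=[-2,1] → [-3,2] (was [-3,-1]); enqueue [2]
  #5 pop 1: in=[-3,2] → [-3,2] (was [-3,-1]); enqueue []
  #6 pop 2: in=[-3,2] → [-2,4] (was [-2,1]); enqueue [0,1]
  #7 pop 0: in=[-2,4] → [-3,5] (was [-3,2]); enqueue [2]
  #8 pop 1: in=[-3,5] → [-3,5] (was [-3,2]); enqueue []
  #9 pop 2: in=[-3,5] → [-2,5] (was [-2,4]); enqueue [0,1]
  #10 pop 0: in=[-2,5] → [-3,5] (no change)
  #11 pop 1: in=[-3,5] → [-3,5] (no change)

Fixpoint:
  val[0] = [-3,5]
  val[1] = [-3,5]
  val[2] = [-2,5]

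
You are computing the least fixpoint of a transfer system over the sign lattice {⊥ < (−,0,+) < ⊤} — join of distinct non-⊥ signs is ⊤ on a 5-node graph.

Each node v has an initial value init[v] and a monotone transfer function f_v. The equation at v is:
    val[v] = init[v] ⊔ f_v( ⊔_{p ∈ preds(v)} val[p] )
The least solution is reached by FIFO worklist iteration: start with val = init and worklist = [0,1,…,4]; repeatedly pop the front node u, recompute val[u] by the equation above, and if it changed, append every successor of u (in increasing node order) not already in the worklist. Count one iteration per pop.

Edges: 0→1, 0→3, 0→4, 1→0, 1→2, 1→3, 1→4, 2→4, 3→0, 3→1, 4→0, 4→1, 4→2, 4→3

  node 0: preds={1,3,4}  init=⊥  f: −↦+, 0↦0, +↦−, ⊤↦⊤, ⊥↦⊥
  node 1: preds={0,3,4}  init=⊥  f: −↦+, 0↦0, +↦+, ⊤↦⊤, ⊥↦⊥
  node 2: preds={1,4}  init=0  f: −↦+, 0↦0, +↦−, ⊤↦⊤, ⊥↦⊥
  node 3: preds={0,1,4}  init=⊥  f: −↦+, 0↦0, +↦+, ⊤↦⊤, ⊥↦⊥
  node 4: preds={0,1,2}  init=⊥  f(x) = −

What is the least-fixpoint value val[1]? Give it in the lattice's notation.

Trace (14 dequeues):
  [1] u=0 | in ⊥ | out ⊥ | ==
  [2] u=1 | in ⊥ | out ⊥ | ==
  [3] u=2 | in ⊥ | out 0 | ==
  [4] u=3 | in ⊥ | out ⊥ | ==
  [5] u=4 | in 0 | out − | prev ⊥ | push {0,1,2,3}
  [6] u=0 | in − | out + | prev ⊥ | push {4}
  [7] u=1 | in ⊤ | out ⊤ | prev ⊥ | push {0}
  [8] u=2 | in ⊤ | out ⊤ | prev 0 | push {}
  [9] u=3 | in ⊤ | out ⊤ | prev ⊥ | push {1}
  [10] u=4 | in ⊤ | out − | ==
  [11] u=0 | in ⊤ | out ⊤ | prev + | push {3,4}
  [12] u=1 | in ⊤ | out ⊤ | ==
  [13] u=3 | in ⊤ | out ⊤ | ==
  [14] u=4 | in ⊤ | out − | ==

Converged values:
  [0] ⊤
  [1] ⊤
  [2] ⊤
  [3] ⊤
  [4] −

⊤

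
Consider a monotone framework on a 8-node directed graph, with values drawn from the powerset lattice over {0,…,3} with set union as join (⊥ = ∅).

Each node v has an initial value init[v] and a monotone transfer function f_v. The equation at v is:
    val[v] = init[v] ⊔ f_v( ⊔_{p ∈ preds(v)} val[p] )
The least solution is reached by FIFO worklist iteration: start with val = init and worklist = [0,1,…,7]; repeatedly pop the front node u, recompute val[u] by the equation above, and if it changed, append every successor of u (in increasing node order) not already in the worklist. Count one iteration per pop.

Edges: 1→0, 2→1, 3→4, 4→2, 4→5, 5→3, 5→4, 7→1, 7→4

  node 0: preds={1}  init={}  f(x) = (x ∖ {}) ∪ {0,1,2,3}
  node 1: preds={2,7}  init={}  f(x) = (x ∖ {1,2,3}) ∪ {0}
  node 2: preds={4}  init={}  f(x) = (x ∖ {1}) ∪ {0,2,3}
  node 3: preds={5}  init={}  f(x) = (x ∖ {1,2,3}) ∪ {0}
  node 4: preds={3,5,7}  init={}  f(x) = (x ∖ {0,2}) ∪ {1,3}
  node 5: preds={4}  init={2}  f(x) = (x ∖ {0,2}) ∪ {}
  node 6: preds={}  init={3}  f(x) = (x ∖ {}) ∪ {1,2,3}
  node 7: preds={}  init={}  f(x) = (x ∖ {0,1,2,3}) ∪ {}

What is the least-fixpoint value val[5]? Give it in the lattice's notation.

{1,2,3}

Worklist (13 pops):
  #1 pop 0: in={} → {0,1,2,3} (was {}); enqueue []
  #2 pop 1: in={} → {0} (was {}); enqueue [0]
  #3 pop 2: in={} → {0,2,3} (was {}); enqueue [1]
  #4 pop 3: in={2} → {0} (was {}); enqueue []
  #5 pop 4: in={0,2} → {1,3} (was {}); enqueue [2]
  #6 pop 5: in={1,3} → {1,2,3} (was {2}); enqueue [3,4]
  #7 pop 6: in={} → {1,2,3} (was {3}); enqueue []
  #8 pop 7: in={} → {} (no change)
  #9 pop 0: in={0} → {0,1,2,3} (no change)
  #10 pop 1: in={0,2,3} → {0} (no change)
  #11 pop 2: in={1,3} → {0,2,3} (no change)
  #12 pop 3: in={1,2,3} → {0} (no change)
  #13 pop 4: in={0,1,2,3} → {1,3} (no change)

Fixpoint:
  val[0] = {0,1,2,3}
  val[1] = {0}
  val[2] = {0,2,3}
  val[3] = {0}
  val[4] = {1,3}
  val[5] = {1,2,3}
  val[6] = {1,2,3}
  val[7] = {}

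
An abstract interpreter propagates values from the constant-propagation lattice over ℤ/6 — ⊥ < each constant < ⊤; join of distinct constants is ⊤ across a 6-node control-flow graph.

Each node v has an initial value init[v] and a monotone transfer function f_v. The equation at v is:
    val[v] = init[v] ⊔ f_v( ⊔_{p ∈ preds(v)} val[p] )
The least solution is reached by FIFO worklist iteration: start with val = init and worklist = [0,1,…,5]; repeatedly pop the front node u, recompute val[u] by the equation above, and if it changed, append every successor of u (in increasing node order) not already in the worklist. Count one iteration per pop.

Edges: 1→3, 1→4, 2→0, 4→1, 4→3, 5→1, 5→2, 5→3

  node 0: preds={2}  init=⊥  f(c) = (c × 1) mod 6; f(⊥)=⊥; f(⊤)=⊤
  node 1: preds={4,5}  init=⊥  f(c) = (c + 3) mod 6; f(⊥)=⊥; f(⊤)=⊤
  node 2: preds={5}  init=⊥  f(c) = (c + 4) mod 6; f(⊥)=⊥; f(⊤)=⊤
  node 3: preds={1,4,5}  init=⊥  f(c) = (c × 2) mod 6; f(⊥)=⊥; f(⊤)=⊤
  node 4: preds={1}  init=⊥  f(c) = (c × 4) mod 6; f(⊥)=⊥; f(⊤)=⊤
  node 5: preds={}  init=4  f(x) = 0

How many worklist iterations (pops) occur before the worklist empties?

14

Iteration log — 14 steps:
  step 1. node 0  ⊔preds=⊥  new=⊥  stable
  step 2. node 1  ⊔preds=4  new=1  old=⊥  +wl: 
  step 3. node 2  ⊔preds=4  new=2  old=⊥  +wl: 0
  step 4. node 3  ⊔preds=⊤  new=⊤  old=⊥  +wl: 
  step 5. node 4  ⊔preds=1  new=4  old=⊥  +wl: 1,3
  step 6. node 5  ⊔preds=⊥  new=⊤  old=4  +wl: 2
  step 7. node 0  ⊔preds=2  new=2  old=⊥  +wl: 
  step 8. node 1  ⊔preds=⊤  new=⊤  old=1  +wl: 4
  step 9. node 3  ⊔preds=⊤  new=⊤  stable
  step 10. node 2  ⊔preds=⊤  new=⊤  old=2  +wl: 0
  step 11. node 4  ⊔preds=⊤  new=⊤  old=4  +wl: 1,3
  step 12. node 0  ⊔preds=⊤  new=⊤  old=2  +wl: 
  step 13. node 1  ⊔preds=⊤  new=⊤  stable
  step 14. node 3  ⊔preds=⊤  new=⊤  stable

Least fixpoint reached:
  node 0: ⊤
  node 1: ⊤
  node 2: ⊤
  node 3: ⊤
  node 4: ⊤
  node 5: ⊤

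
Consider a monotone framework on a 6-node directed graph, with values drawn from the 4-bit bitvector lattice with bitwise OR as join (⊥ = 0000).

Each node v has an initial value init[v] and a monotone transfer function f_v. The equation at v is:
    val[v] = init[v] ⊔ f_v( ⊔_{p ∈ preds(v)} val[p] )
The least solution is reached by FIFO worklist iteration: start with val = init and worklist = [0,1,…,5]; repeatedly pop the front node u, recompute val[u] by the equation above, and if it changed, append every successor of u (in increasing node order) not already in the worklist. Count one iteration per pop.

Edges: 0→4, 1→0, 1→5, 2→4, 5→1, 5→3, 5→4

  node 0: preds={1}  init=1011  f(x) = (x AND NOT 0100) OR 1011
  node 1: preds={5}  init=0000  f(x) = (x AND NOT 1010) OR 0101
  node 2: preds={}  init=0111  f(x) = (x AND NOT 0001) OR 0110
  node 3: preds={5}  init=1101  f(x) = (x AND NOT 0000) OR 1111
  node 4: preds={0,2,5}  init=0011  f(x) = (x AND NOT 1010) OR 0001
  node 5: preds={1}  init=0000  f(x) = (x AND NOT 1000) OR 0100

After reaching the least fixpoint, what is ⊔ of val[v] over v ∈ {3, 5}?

Iteration log — 10 steps:
  step 1. node 0  ⊔preds=0000  new=1011  stable
  step 2. node 1  ⊔preds=0000  new=0101  old=0000  +wl: 0
  step 3. node 2  ⊔preds=0000  new=0111  stable
  step 4. node 3  ⊔preds=0000  new=1111  old=1101  +wl: 
  step 5. node 4  ⊔preds=1111  new=0111  old=0011  +wl: 
  step 6. node 5  ⊔preds=0101  new=0101  old=0000  +wl: 1,3,4
  step 7. node 0  ⊔preds=0101  new=1011  stable
  step 8. node 1  ⊔preds=0101  new=0101  stable
  step 9. node 3  ⊔preds=0101  new=1111  stable
  step 10. node 4  ⊔preds=1111  new=0111  stable

Least fixpoint reached:
  node 0: 1011
  node 1: 0101
  node 2: 0111
  node 3: 1111
  node 4: 0111
  node 5: 0101

1111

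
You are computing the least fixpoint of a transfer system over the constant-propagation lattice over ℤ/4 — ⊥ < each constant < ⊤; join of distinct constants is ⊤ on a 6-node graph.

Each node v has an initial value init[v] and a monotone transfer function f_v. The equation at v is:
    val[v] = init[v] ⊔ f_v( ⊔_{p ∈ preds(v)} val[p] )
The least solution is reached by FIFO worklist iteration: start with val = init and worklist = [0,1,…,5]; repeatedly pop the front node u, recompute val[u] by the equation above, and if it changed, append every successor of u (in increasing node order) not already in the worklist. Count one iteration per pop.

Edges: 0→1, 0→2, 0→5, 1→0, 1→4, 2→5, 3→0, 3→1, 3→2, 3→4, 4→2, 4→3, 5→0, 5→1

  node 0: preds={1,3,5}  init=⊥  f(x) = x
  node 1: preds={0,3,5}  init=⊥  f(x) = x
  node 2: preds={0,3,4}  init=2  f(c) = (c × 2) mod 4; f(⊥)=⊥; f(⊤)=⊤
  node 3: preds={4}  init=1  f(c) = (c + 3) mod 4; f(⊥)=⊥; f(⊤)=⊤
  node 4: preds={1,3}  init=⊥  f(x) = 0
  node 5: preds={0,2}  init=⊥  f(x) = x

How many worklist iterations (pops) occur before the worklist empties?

Worklist (14 pops):
  #1 pop 0: in=1 → 1 (was ⊥); enqueue []
  #2 pop 1: in=1 → 1 (was ⊥); enqueue [0]
  #3 pop 2: in=1 → 2 (no change)
  #4 pop 3: in=⊥ → 1 (no change)
  #5 pop 4: in=1 → 0 (was ⊥); enqueue [2,3]
  #6 pop 5: in=⊤ → ⊤ (was ⊥); enqueue [1]
  #7 pop 0: in=⊤ → ⊤ (was 1); enqueue [5]
  #8 pop 2: in=⊤ → ⊤ (was 2); enqueue []
  #9 pop 3: in=0 → ⊤ (was 1); enqueue [0,2,4]
  #10 pop 1: in=⊤ → ⊤ (was 1); enqueue []
  #11 pop 5: in=⊤ → ⊤ (no change)
  #12 pop 0: in=⊤ → ⊤ (no change)
  #13 pop 2: in=⊤ → ⊤ (no change)
  #14 pop 4: in=⊤ → 0 (no change)

Fixpoint:
  val[0] = ⊤
  val[1] = ⊤
  val[2] = ⊤
  val[3] = ⊤
  val[4] = 0
  val[5] = ⊤

14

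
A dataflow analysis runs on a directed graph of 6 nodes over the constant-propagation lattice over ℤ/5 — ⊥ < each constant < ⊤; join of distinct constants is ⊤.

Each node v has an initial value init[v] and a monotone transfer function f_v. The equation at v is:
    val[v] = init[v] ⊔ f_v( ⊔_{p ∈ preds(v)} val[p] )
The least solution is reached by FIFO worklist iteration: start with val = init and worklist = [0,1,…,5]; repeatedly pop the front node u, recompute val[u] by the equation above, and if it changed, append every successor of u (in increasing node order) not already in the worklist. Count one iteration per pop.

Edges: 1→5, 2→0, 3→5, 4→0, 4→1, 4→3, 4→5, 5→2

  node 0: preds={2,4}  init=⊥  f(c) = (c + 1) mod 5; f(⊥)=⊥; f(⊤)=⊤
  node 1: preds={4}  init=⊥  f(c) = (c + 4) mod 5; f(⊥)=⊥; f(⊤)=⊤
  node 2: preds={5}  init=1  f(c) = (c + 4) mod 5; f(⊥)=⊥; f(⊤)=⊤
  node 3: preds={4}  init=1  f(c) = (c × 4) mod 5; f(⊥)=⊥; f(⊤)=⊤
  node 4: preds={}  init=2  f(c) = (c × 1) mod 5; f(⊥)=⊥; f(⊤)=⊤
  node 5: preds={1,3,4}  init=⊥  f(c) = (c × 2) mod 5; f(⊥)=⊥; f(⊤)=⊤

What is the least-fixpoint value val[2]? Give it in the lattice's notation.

⊤

Iteration log — 8 steps:
  step 1. node 0  ⊔preds=⊤  new=⊤  old=⊥  +wl: 
  step 2. node 1  ⊔preds=2  new=1  old=⊥  +wl: 
  step 3. node 2  ⊔preds=⊥  new=1  stable
  step 4. node 3  ⊔preds=2  new=⊤  old=1  +wl: 
  step 5. node 4  ⊔preds=⊥  new=2  stable
  step 6. node 5  ⊔preds=⊤  new=⊤  old=⊥  +wl: 2
  step 7. node 2  ⊔preds=⊤  new=⊤  old=1  +wl: 0
  step 8. node 0  ⊔preds=⊤  new=⊤  stable

Least fixpoint reached:
  node 0: ⊤
  node 1: 1
  node 2: ⊤
  node 3: ⊤
  node 4: 2
  node 5: ⊤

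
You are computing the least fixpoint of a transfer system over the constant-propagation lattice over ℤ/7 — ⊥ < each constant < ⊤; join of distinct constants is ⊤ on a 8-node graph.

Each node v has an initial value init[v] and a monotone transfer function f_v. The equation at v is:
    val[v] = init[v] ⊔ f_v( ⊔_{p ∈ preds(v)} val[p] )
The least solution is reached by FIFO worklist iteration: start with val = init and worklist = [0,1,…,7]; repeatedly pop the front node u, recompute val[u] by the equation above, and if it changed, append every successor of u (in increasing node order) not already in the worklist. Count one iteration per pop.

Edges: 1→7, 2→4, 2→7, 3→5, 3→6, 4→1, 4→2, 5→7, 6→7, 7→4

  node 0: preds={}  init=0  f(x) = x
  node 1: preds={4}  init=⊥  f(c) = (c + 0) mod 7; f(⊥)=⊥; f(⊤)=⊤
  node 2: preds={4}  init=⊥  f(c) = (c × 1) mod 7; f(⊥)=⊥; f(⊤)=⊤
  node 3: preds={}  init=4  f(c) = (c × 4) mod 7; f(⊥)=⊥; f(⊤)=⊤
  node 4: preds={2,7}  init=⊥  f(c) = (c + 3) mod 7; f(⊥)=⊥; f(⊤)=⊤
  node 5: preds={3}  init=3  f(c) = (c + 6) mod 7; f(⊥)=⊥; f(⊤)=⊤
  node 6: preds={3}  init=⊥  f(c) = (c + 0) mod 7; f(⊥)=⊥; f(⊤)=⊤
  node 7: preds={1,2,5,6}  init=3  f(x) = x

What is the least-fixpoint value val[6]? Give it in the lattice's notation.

Worklist (16 pops):
  #1 pop 0: in=⊥ → 0 (no change)
  #2 pop 1: in=⊥ → ⊥ (no change)
  #3 pop 2: in=⊥ → ⊥ (no change)
  #4 pop 3: in=⊥ → 4 (no change)
  #5 pop 4: in=3 → 6 (was ⊥); enqueue [1,2]
  #6 pop 5: in=4 → 3 (no change)
  #7 pop 6: in=4 → 4 (was ⊥); enqueue []
  #8 pop 7: in=⊤ → ⊤ (was 3); enqueue [4]
  #9 pop 1: in=6 → 6 (was ⊥); enqueue [7]
  #10 pop 2: in=6 → 6 (was ⊥); enqueue []
  #11 pop 4: in=⊤ → ⊤ (was 6); enqueue [1,2]
  #12 pop 7: in=⊤ → ⊤ (no change)
  #13 pop 1: in=⊤ → ⊤ (was 6); enqueue [7]
  #14 pop 2: in=⊤ → ⊤ (was 6); enqueue [4]
  #15 pop 7: in=⊤ → ⊤ (no change)
  #16 pop 4: in=⊤ → ⊤ (no change)

Fixpoint:
  val[0] = 0
  val[1] = ⊤
  val[2] = ⊤
  val[3] = 4
  val[4] = ⊤
  val[5] = 3
  val[6] = 4
  val[7] = ⊤

4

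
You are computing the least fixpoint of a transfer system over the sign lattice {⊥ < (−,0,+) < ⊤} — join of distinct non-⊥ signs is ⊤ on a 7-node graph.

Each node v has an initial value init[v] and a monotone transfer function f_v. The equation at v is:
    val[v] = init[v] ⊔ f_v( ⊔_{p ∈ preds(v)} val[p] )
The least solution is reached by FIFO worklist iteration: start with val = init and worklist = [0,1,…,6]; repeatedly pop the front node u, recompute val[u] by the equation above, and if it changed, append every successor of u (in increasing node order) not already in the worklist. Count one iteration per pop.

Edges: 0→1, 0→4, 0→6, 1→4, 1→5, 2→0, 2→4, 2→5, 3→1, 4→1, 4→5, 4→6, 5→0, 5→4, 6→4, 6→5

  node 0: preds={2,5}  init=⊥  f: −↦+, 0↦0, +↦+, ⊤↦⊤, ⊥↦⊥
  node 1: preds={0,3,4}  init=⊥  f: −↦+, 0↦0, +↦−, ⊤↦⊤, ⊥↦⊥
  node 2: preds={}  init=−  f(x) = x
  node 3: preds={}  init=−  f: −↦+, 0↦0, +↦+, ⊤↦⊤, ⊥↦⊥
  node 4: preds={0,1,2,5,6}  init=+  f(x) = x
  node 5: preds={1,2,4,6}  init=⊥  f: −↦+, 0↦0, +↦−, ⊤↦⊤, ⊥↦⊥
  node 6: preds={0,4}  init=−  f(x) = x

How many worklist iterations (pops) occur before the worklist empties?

Iteration log — 13 steps:
  step 1. node 0  ⊔preds=−  new=+  old=⊥  +wl: 
  step 2. node 1  ⊔preds=⊤  new=⊤  old=⊥  +wl: 
  step 3. node 2  ⊔preds=⊥  new=−  stable
  step 4. node 3  ⊔preds=⊥  new=−  stable
  step 5. node 4  ⊔preds=⊤  new=⊤  old=+  +wl: 1
  step 6. node 5  ⊔preds=⊤  new=⊤  old=⊥  +wl: 0,4
  step 7. node 6  ⊔preds=⊤  new=⊤  old=−  +wl: 5
  step 8. node 1  ⊔preds=⊤  new=⊤  stable
  step 9. node 0  ⊔preds=⊤  new=⊤  old=+  +wl: 1,6
  step 10. node 4  ⊔preds=⊤  new=⊤  stable
  step 11. node 5  ⊔preds=⊤  new=⊤  stable
  step 12. node 1  ⊔preds=⊤  new=⊤  stable
  step 13. node 6  ⊔preds=⊤  new=⊤  stable

Least fixpoint reached:
  node 0: ⊤
  node 1: ⊤
  node 2: −
  node 3: −
  node 4: ⊤
  node 5: ⊤
  node 6: ⊤

13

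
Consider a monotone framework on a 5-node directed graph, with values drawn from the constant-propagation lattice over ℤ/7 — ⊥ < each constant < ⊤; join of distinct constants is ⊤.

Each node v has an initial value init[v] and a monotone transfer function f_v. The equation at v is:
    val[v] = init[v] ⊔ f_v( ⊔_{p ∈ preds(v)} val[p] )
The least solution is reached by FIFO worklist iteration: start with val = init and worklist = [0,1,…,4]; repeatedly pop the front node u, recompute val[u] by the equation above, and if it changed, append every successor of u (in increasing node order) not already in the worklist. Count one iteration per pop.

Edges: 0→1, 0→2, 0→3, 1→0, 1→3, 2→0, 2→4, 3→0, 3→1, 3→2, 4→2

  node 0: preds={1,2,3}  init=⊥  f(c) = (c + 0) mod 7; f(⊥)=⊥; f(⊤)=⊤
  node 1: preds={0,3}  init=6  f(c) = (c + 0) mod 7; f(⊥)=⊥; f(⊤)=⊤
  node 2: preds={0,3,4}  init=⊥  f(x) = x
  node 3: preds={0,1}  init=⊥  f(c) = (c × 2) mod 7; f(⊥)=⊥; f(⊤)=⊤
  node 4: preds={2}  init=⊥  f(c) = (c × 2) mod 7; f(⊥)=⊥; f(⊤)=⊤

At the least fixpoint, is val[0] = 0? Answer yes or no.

no

Iteration log — 13 steps:
  step 1. node 0  ⊔preds=6  new=6  old=⊥  +wl: 
  step 2. node 1  ⊔preds=6  new=6  stable
  step 3. node 2  ⊔preds=6  new=6  old=⊥  +wl: 0
  step 4. node 3  ⊔preds=6  new=5  old=⊥  +wl: 1,2
  step 5. node 4  ⊔preds=6  new=5  old=⊥  +wl: 
  step 6. node 0  ⊔preds=⊤  new=⊤  old=6  +wl: 3
  step 7. node 1  ⊔preds=⊤  new=⊤  old=6  +wl: 0
  step 8. node 2  ⊔preds=⊤  new=⊤  old=6  +wl: 4
  step 9. node 3  ⊔preds=⊤  new=⊤  old=5  +wl: 1,2
  step 10. node 0  ⊔preds=⊤  new=⊤  stable
  step 11. node 4  ⊔preds=⊤  new=⊤  old=5  +wl: 
  step 12. node 1  ⊔preds=⊤  new=⊤  stable
  step 13. node 2  ⊔preds=⊤  new=⊤  stable

Least fixpoint reached:
  node 0: ⊤
  node 1: ⊤
  node 2: ⊤
  node 3: ⊤
  node 4: ⊤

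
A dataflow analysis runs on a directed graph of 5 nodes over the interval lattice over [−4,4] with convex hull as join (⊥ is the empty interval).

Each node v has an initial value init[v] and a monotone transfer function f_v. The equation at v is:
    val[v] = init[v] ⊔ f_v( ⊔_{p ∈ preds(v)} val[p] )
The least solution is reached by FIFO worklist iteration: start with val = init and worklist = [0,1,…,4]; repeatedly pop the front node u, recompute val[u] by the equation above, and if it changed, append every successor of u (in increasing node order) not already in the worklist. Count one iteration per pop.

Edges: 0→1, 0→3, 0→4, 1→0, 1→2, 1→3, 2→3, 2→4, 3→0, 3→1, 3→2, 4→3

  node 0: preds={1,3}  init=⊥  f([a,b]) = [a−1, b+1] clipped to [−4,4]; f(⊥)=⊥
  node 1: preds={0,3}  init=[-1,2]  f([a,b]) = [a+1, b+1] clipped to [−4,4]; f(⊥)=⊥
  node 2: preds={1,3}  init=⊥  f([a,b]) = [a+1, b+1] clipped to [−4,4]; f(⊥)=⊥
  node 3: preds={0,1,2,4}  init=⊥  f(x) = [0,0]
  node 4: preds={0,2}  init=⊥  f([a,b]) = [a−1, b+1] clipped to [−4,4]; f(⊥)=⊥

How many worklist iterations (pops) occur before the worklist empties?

Iteration log — 10 steps:
  step 1. node 0  ⊔preds=[-1,2]  new=[-2,3]  old=⊥  +wl: 
  step 2. node 1  ⊔preds=[-2,3]  new=[-1,4]  old=[-1,2]  +wl: 0
  step 3. node 2  ⊔preds=[-1,4]  new=[0,4]  old=⊥  +wl: 
  step 4. node 3  ⊔preds=[-2,4]  new=[0,0]  old=⊥  +wl: 1,2
  step 5. node 4  ⊔preds=[-2,4]  new=[-3,4]  old=⊥  +wl: 3
  step 6. node 0  ⊔preds=[-1,4]  new=[-2,4]  old=[-2,3]  +wl: 4
  step 7. node 1  ⊔preds=[-2,4]  new=[-1,4]  stable
  step 8. node 2  ⊔preds=[-1,4]  new=[0,4]  stable
  step 9. node 3  ⊔preds=[-3,4]  new=[0,0]  stable
  step 10. node 4  ⊔preds=[-2,4]  new=[-3,4]  stable

Least fixpoint reached:
  node 0: [-2,4]
  node 1: [-1,4]
  node 2: [0,4]
  node 3: [0,0]
  node 4: [-3,4]

10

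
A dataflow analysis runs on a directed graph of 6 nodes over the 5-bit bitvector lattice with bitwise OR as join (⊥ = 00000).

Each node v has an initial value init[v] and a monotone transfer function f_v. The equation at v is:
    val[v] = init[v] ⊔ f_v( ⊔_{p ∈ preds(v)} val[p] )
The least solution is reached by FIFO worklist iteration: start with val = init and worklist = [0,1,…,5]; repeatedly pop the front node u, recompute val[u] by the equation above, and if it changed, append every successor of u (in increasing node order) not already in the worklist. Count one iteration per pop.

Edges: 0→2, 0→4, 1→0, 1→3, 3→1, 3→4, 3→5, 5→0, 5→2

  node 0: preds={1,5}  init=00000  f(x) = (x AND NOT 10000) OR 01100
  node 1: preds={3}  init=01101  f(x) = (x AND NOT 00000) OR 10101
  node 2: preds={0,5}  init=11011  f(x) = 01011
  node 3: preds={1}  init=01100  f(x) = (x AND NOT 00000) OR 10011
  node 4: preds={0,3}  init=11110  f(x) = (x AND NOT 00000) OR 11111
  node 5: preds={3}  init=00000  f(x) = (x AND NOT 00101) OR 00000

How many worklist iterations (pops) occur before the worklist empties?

Worklist (12 pops):
  #1 pop 0: in=01101 → 01101 (was 00000); enqueue []
  #2 pop 1: in=01100 → 11101 (was 01101); enqueue [0]
  #3 pop 2: in=01101 → 11011 (no change)
  #4 pop 3: in=11101 → 11111 (was 01100); enqueue [1]
  #5 pop 4: in=11111 → 11111 (was 11110); enqueue []
  #6 pop 5: in=11111 → 11010 (was 00000); enqueue [2]
  #7 pop 0: in=11111 → 01111 (was 01101); enqueue [4]
  #8 pop 1: in=11111 → 11111 (was 11101); enqueue [0,3]
  #9 pop 2: in=11111 → 11011 (no change)
  #10 pop 4: in=11111 → 11111 (no change)
  #11 pop 0: in=11111 → 01111 (no change)
  #12 pop 3: in=11111 → 11111 (no change)

Fixpoint:
  val[0] = 01111
  val[1] = 11111
  val[2] = 11011
  val[3] = 11111
  val[4] = 11111
  val[5] = 11010

12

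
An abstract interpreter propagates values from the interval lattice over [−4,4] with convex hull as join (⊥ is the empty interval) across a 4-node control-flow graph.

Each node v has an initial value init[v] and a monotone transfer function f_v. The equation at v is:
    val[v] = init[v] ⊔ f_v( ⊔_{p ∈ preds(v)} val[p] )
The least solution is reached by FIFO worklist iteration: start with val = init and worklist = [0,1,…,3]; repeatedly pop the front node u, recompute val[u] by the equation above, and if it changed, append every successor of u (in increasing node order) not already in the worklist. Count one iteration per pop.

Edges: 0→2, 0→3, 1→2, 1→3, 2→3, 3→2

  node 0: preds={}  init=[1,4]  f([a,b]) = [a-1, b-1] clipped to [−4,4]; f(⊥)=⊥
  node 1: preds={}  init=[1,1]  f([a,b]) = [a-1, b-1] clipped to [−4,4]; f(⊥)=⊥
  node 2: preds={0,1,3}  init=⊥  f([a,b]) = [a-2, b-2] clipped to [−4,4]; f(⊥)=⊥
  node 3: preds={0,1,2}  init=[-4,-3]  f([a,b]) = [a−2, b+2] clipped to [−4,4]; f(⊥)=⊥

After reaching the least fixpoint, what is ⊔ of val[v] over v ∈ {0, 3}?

[-4,4]

Worklist (5 pops):
  #1 pop 0: in=⊥ → [1,4] (no change)
  #2 pop 1: in=⊥ → [1,1] (no change)
  #3 pop 2: in=[-4,4] → [-4,2] (was ⊥); enqueue []
  #4 pop 3: in=[-4,4] → [-4,4] (was [-4,-3]); enqueue [2]
  #5 pop 2: in=[-4,4] → [-4,2] (no change)

Fixpoint:
  val[0] = [1,4]
  val[1] = [1,1]
  val[2] = [-4,2]
  val[3] = [-4,4]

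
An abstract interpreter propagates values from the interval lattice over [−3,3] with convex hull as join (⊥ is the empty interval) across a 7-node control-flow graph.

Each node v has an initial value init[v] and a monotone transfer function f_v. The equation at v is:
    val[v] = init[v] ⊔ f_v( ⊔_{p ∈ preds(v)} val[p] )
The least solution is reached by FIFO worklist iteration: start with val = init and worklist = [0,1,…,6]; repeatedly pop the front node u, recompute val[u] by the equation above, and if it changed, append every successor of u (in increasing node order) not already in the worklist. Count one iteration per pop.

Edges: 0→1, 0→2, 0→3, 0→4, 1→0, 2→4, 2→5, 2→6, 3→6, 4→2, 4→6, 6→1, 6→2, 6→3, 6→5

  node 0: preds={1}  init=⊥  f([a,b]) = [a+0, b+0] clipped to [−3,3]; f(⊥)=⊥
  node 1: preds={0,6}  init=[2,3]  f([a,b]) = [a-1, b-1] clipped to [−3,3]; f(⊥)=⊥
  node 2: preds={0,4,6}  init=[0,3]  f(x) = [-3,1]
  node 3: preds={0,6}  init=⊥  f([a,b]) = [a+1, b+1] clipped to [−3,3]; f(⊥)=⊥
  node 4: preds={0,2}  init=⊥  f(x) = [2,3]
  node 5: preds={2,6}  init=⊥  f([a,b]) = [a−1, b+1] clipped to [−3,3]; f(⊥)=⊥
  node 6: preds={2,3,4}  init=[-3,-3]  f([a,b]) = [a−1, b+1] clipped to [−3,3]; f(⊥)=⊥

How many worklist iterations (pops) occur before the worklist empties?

Trace (13 dequeues):
  [1] u=0 | in [2,3] | out [2,3] | prev ⊥ | push {}
  [2] u=1 | in [-3,3] | out [-3,3] | prev [2,3] | push {0}
  [3] u=2 | in [-3,3] | out [-3,3] | prev [0,3] | push {}
  [4] u=3 | in [-3,3] | out [-2,3] | prev ⊥ | push {}
  [5] u=4 | in [-3,3] | out [2,3] | prev ⊥ | push {2}
  [6] u=5 | in [-3,3] | out [-3,3] | prev ⊥ | push {}
  [7] u=6 | in [-3,3] | out [-3,3] | prev [-3,-3] | push {1,3,5}
  [8] u=0 | in [-3,3] | out [-3,3] | prev [2,3] | push {4}
  [9] u=2 | in [-3,3] | out [-3,3] | ==
  [10] u=1 | in [-3,3] | out [-3,3] | ==
  [11] u=3 | in [-3,3] | out [-2,3] | ==
  [12] u=5 | in [-3,3] | out [-3,3] | ==
  [13] u=4 | in [-3,3] | out [2,3] | ==

Converged values:
  [0] [-3,3]
  [1] [-3,3]
  [2] [-3,3]
  [3] [-2,3]
  [4] [2,3]
  [5] [-3,3]
  [6] [-3,3]

13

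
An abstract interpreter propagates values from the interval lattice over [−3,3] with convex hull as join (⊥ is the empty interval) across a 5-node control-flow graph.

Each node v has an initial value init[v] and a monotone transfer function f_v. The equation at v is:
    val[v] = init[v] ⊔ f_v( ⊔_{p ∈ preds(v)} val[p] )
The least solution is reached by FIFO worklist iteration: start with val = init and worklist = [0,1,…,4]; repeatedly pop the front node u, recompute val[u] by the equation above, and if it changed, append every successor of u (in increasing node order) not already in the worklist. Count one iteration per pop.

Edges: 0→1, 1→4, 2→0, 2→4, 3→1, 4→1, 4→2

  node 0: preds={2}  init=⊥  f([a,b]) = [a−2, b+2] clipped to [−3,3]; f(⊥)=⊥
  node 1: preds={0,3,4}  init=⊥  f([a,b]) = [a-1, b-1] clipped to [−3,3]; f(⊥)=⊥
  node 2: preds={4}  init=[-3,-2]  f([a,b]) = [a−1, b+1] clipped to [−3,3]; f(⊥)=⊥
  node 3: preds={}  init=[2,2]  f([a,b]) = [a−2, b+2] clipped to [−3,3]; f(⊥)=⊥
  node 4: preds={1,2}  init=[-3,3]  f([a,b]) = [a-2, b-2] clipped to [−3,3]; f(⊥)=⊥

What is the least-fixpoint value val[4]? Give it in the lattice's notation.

Trace (7 dequeues):
  [1] u=0 | in [-3,-2] | out [-3,0] | prev ⊥ | push {}
  [2] u=1 | in [-3,3] | out [-3,2] | prev ⊥ | push {}
  [3] u=2 | in [-3,3] | out [-3,3] | prev [-3,-2] | push {0}
  [4] u=3 | in ⊥ | out [2,2] | ==
  [5] u=4 | in [-3,3] | out [-3,3] | ==
  [6] u=0 | in [-3,3] | out [-3,3] | prev [-3,0] | push {1}
  [7] u=1 | in [-3,3] | out [-3,2] | ==

Converged values:
  [0] [-3,3]
  [1] [-3,2]
  [2] [-3,3]
  [3] [2,2]
  [4] [-3,3]

[-3,3]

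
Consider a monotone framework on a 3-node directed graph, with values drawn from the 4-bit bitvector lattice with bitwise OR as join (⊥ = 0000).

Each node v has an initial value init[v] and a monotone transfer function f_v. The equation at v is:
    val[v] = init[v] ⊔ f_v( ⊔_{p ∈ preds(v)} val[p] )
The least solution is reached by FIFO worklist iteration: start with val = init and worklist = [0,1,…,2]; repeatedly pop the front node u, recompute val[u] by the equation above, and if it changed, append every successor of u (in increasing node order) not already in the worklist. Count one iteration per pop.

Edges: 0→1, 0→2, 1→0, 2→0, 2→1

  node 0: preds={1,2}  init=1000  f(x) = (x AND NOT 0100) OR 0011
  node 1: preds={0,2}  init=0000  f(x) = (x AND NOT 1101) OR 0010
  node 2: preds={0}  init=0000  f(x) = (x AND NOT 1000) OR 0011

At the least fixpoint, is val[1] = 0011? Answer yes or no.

no

Worklist (5 pops):
  #1 pop 0: in=0000 → 1011 (was 1000); enqueue []
  #2 pop 1: in=1011 → 0010 (was 0000); enqueue [0]
  #3 pop 2: in=1011 → 0011 (was 0000); enqueue [1]
  #4 pop 0: in=0011 → 1011 (no change)
  #5 pop 1: in=1011 → 0010 (no change)

Fixpoint:
  val[0] = 1011
  val[1] = 0010
  val[2] = 0011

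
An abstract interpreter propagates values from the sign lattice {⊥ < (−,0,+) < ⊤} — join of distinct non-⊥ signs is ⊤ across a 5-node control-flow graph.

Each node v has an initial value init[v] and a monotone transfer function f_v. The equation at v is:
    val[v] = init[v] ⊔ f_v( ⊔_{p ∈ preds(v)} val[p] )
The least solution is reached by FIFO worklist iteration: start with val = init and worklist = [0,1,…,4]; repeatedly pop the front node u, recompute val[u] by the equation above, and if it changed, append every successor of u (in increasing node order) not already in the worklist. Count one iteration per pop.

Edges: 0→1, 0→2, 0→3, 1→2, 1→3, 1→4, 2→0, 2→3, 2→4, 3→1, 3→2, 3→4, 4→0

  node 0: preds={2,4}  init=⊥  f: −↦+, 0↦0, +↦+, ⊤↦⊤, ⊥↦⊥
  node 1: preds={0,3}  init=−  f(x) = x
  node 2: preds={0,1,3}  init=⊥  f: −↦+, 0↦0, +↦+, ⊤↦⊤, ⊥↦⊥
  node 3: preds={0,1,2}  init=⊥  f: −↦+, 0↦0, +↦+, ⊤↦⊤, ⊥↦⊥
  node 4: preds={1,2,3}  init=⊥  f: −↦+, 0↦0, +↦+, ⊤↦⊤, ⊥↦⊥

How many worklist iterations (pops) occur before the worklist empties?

11

Iteration log — 11 steps:
  step 1. node 0  ⊔preds=⊥  new=⊥  stable
  step 2. node 1  ⊔preds=⊥  new=−  stable
  step 3. node 2  ⊔preds=−  new=+  old=⊥  +wl: 0
  step 4. node 3  ⊔preds=⊤  new=⊤  old=⊥  +wl: 1,2
  step 5. node 4  ⊔preds=⊤  new=⊤  old=⊥  +wl: 
  step 6. node 0  ⊔preds=⊤  new=⊤  old=⊥  +wl: 3
  step 7. node 1  ⊔preds=⊤  new=⊤  old=−  +wl: 4
  step 8. node 2  ⊔preds=⊤  new=⊤  old=+  +wl: 0
  step 9. node 3  ⊔preds=⊤  new=⊤  stable
  step 10. node 4  ⊔preds=⊤  new=⊤  stable
  step 11. node 0  ⊔preds=⊤  new=⊤  stable

Least fixpoint reached:
  node 0: ⊤
  node 1: ⊤
  node 2: ⊤
  node 3: ⊤
  node 4: ⊤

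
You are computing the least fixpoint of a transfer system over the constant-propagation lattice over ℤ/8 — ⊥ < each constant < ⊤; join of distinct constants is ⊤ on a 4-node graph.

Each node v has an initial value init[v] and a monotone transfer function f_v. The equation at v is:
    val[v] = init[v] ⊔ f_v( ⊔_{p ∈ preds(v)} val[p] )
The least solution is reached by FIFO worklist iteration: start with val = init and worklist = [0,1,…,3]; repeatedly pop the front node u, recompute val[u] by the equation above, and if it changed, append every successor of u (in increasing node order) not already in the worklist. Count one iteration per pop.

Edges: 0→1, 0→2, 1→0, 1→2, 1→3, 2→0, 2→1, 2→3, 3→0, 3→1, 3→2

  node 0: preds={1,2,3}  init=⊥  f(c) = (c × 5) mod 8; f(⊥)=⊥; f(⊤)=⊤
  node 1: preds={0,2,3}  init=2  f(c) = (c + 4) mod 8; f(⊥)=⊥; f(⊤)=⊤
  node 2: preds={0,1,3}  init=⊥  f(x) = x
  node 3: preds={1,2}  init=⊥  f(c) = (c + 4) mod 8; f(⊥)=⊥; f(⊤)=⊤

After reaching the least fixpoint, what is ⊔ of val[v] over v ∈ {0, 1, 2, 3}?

Worklist (7 pops):
  #1 pop 0: in=2 → 2 (was ⊥); enqueue []
  #2 pop 1: in=2 → ⊤ (was 2); enqueue [0]
  #3 pop 2: in=⊤ → ⊤ (was ⊥); enqueue [1]
  #4 pop 3: in=⊤ → ⊤ (was ⊥); enqueue [2]
  #5 pop 0: in=⊤ → ⊤ (was 2); enqueue []
  #6 pop 1: in=⊤ → ⊤ (no change)
  #7 pop 2: in=⊤ → ⊤ (no change)

Fixpoint:
  val[0] = ⊤
  val[1] = ⊤
  val[2] = ⊤
  val[3] = ⊤

⊤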